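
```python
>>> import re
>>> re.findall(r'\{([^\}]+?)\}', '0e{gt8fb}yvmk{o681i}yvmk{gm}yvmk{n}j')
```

['gt8fb', 'o681i', 'gm', 'n']

Matches: at [2:9] match '{gt8fb}', group 1 = 'gt8fb'; at [13:20] match '{o681i}', group 1 = 'o681i'; at [24:28] match '{gm}', group 1 = 'gm'; at [32:35] match '{n}', group 1 = 'n'.
`findall` collects group 1 from each match (4 total).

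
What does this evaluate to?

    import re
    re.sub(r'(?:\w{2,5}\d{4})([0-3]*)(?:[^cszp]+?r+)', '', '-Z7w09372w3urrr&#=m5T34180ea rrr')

Because the quantifier is non-greedy, it stops expanding at the earliest point where the rest of the pattern can succeed.
Each match is replaced by ''.

'-&#='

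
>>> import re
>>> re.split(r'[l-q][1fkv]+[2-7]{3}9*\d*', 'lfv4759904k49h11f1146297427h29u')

['', 'k49h11f1146297427h29u']

This matches a character in [l-q], then one or more of one of [1fkv]; then exactly 3 of a character in [2-7], then zero or more of a literal '9', then zero or more of a digit.
Matches to split on: at [0:10] → 'lfv4759904'.
Splitting on the pattern gives 2 pieces.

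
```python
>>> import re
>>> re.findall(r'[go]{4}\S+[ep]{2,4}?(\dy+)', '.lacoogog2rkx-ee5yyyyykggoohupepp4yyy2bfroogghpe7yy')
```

['7yy']

Pattern: exactly 4 of one of [go], then one or more of a non-whitespace character, then 2 to 4 of one of [ep] (lazy); then a digit, then one or more of the literal 'y' (captured).
Walking the string: at [4:51] match 'oogog2rkx-ee5yyyyykggoohupepp4yyy2bfroogghpe7yy', group 1 = '7yy'.
`findall` collects group 1 from the one match (1 total).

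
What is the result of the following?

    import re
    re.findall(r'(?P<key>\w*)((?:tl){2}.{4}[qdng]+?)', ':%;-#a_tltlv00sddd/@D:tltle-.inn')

2 groups means each result is a tuple of 2 captured strings — 2 here.

[('a_', 'tltlv00sd'), ('', 'tltle-.in')]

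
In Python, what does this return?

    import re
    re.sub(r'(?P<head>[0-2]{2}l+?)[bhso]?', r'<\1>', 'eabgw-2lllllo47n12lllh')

'eabgw-2lllllo47n<12l>llh'

Because the quantifier is non-greedy, it stops expanding at the earliest point where the rest of the pattern can succeed.
The replacement refers to a captured group, so each match is rewritten using its own captured text.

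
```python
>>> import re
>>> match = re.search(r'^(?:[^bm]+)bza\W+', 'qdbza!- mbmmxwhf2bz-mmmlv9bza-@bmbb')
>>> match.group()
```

'qdbza!- '

The match spans [0:8] → 'qdbza!- '.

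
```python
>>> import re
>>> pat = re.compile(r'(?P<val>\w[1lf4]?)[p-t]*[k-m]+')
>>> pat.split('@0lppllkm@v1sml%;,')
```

['@', '0l', '@', 'v1', '%;,']

The pattern matches a word character, then optionally one of [1lf4] (captured as 'val'); then zero or more of a character in [p-t], then one or more of a character in [k-m].
`re.split` interleaves the captured-group text with the surrounding fragments.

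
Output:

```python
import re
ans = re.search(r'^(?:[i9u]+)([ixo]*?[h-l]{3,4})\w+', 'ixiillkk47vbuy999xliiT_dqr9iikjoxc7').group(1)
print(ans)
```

The pattern matches anchored at the start of the string; then one or more of one of [i9u] (non-capturing group); then zero or more of one of [ixo] (lazy), then 3 to 4 of a character in [h-l] (captured); then one or more of a word character.
A `+?`/`*?`/`{m,n}?` starts at its minimum and grows only as far as needed for what follows to match.
`re.search` tries every starting position until one works.
The match spans [0:35] → 'ixiillkk47vbuy999xliiT_dqr9iikjoxc7'.
Captured: group 1 = 'xiill'.

xiill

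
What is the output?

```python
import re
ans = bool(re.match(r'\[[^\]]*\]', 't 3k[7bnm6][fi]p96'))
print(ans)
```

False

With `match`, the pattern is implicitly anchored at the beginning.
Here the pattern fails at index 0, so the call returns None, and `bool(None)` is False.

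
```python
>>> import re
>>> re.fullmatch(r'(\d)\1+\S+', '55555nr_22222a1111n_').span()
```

(0, 20)

For `fullmatch`, every character of the input must be accounted for by the pattern.
The match spans [0:20] → '55555nr_22222a1111n_'.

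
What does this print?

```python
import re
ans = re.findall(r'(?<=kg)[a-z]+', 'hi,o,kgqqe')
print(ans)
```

Lookahead/lookbehind check context without consuming it, so the matched span excludes the asserted characters.
With no groups in the pattern, `findall` gives back each whole match — 1 here.

['qqe']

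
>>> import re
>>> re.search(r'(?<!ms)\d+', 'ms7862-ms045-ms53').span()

(3, 6)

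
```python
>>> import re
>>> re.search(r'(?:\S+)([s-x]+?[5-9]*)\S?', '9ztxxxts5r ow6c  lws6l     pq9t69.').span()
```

(0, 10)

The match spans [0:10] → '9ztxxxts5r'.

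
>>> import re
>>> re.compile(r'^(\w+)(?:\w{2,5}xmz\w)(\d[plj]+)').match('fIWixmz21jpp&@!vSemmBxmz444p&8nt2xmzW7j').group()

This matches anchored at the start of the string; then one or more of a word character (captured); then 2 to 5 of a word character, then the literal 'xmz', then a word character (non-capturing group); then a digit, then one or more of one of [plj] (captured).
`match` is anchored at position 0; if the pattern doesn't fit there, it returns None.
The match spans [0:12] → 'fIWixmz21jpp'.
Captured: group 1 = 'fI', group 2 = '1jpp'.

'fIWixmz21jpp'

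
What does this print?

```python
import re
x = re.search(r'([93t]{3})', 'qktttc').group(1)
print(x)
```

Pattern: exactly 3 of one of [93t] (captured).
`re.search` tries every starting position until one works.
The match spans [2:5] → 'ttt'.
Captured: group 1 = 'ttt'.

ttt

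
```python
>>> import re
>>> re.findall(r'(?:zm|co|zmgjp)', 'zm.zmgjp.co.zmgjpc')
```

['zm', 'zm', 'co', 'zm']

Branches in `(...|...)` are attempted left-to-right; the first branch that allows the whole pattern to succeed is taken.
Scanning left to right: at [0:2] → 'zm'; at [3:5] → 'zm'; at [9:11] → 'co'; at [12:14] → 'zm'.
No capturing groups, so `findall` returns the 4 full match strings.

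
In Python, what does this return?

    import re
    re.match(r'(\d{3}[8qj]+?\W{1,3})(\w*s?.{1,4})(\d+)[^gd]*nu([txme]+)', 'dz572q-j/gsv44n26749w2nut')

Pattern: exactly 3 of a digit, then one or more of one of [8qj] (lazy), then 1 to 3 of a non-word character (captured); then zero or more of a word character, then optionally a literal 's', then 1 to 4 of any character (captured); then one or more of a digit (captured); then zero or more of any character except [gd], then the literal 'nu'; then one or more of one of [txme] (captured).
`re.match` only tries the pattern at the start of the string.
Here the pattern fails at index 0, so the call returns None.

None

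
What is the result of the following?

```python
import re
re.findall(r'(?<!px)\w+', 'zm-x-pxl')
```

['zm', 'x', 'pxl']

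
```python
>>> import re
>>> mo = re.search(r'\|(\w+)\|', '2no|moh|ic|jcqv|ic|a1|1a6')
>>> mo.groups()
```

('moh',)

The match spans [3:8] → '|moh|'.
Captured: group 1 = 'moh'.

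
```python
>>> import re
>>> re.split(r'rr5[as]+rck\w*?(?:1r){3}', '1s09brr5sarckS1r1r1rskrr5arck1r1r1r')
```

['1s09b', 'sk', '']

This matches the literal 'rr5', then one or more of one of [as]; then the literal 'rck', then zero or more of a word character (lazy), then the literal '1r' repeated 3 times.
Matches to split on: at [5:20] → 'rr5sarckS1r1r1r'; at [22:35] → 'rr5arck1r1r1r'.
Splitting on the pattern gives 3 pieces.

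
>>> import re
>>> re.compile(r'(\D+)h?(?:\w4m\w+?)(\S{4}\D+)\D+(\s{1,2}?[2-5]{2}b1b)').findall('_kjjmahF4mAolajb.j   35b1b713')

[('_kjjmah', 'olajb.j ', ' 35b1b')]

The pattern matches one or more of a non-digit (captured); then optionally a literal 'h'; then a word character, then the literal '4m', then one or more of a word character (lazy) (non-capturing group); then exactly 4 of a non-whitespace character, then one or more of a non-digit (captured); then one or more of a non-digit; then 1 to 2 of whitespace (lazy), then exactly 2 of a character in [2-5], then the literal 'b1b' (captured).
A non-greedy quantifier consumes as few characters as it can — just enough that the remainder of the pattern still matches from where it stops; whatever follows it matches normally.
Walking the string: at [0:26] match '_kjjmahF4mAolajb.j   35b1b', groups = ('_kjjmah', 'olajb.j ', ' 35b1b').
With 3 capturing groups, `findall` returns a 3-tuple per match.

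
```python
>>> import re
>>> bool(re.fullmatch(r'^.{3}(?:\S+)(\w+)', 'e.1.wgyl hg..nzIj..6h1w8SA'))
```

Pattern: anchored at the start of the string; then exactly 3 of any character; then one or more of a non-whitespace character (non-capturing group); then one or more of a word character (captured).
`re.fullmatch` requires the pattern to consume the entire string.
Here the pattern can't cover the whole string, so the call returns None, and `bool(None)` is False.

False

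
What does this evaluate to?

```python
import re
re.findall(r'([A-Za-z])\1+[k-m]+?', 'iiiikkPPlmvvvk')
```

The backreference `\1` re-matches whatever the first group consumed, character for character.
`findall` collects group 1 from each match (3 total).

['i', 'P', 'v']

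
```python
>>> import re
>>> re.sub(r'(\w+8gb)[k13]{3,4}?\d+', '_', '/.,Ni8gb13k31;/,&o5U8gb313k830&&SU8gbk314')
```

'/.,_;/,&_&&_'

Pattern: one or more of a word character, then the literal '8gb' (captured); then 3 to 4 of one of [k13] (lazy), then one or more of a digit.
Matches: at [3:13] → 'Ni8gb13k31'; at [17:30] → 'o5U8gb313k830'; at [32:41] → 'SU8gbk314'.
`sub` substitutes '_' at each match site.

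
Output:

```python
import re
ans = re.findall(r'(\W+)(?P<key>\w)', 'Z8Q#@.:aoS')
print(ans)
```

The pattern matches one or more of a non-word character (captured); then a word character (captured as 'key').
Multiple groups make `findall` return tuples — one 2-tuple for the one match.

[('#@.:', 'a')]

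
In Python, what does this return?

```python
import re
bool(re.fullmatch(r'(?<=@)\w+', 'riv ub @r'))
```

False

`re.fullmatch` is like wrapping the pattern in `^…$` (in single-line mode).
Here the pattern can't cover the whole string, so the call returns None, and `bool(None)` is False.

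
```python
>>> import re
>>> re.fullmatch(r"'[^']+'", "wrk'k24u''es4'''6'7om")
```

For `fullmatch`, every character of the input must be accounted for by the pattern.
Here the string isn't matched end-to-end, so the call returns None.

None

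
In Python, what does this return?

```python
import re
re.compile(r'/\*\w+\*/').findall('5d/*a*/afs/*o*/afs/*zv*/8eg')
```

With no groups in the pattern, `findall` gives back each whole match — 3 here.

['/*a*/', '/*o*/', '/*zv*/']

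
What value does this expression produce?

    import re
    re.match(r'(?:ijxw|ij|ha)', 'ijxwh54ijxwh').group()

'ijxw'

Branches in `(...|...)` are attempted left-to-right; the first branch that allows the whole pattern to succeed is taken.
`re.match` won't scan ahead — the pattern has to work from the very first character.
The match spans [0:4] → 'ijxw'.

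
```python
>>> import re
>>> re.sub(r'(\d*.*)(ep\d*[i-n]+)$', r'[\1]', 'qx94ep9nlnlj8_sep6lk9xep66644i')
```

This matches zero or more of a digit, then zero or more of any character (captured); then the literal 'ep', then zero or more of a digit, then one or more of a character in [i-n] (captured); then anchored at the end.
Matches: at [0:30] → 'qx94ep9nlnlj8_sep6lk9xep66644i'.
Each match is replaced using the text its own group 1 captured.

'[qx94ep9nlnlj8_sep6lk9x]'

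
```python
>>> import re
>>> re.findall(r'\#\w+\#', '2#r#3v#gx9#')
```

['#r#', '#gx9#']

Matches: at [1:4] → '#r#'; at [6:11] → '#gx9#'.
No capturing groups, so `findall` returns the 2 full match strings.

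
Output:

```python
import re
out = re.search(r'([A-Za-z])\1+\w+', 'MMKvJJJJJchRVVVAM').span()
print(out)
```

`\1` is not a pattern — it's the concrete string captured by group 1, re-applied verbatim.
`re.search` tries every starting position until one works.
The match spans [0:17] → 'MMKvJJJJJchRVVVAM'.
Captured: group 1 = 'M'.

(0, 17)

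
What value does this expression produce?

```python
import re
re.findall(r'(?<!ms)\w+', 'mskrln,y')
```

['mskrln', 'y']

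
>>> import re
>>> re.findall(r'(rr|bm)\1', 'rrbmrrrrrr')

['rr']

The backreference `\1` re-matches whatever the first group consumed, character for character.
Walking the string: at [4:8] match 'rrrr', group 1 = 'rr'.
One capturing group, so `findall` returns just the captured substring from the one match — 1 in all.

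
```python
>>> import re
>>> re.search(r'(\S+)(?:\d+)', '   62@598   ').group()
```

This matches one or more of a non-whitespace character (captured); then one or more of a digit (non-capturing group).
`re.search` tries every starting position until one works.
The match spans [3:9] → '62@598'.
Captured: group 1 = '62@59'.

'62@598'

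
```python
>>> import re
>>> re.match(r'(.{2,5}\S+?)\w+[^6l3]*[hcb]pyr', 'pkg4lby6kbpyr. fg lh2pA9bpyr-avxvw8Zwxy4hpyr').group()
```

'pkg4lby6kbpyr'

With `match`, the pattern is implicitly anchored at the beginning.
The match spans [0:13] → 'pkg4lby6kbpyr'.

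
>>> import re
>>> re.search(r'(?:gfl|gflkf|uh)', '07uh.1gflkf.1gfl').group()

'uh'

Unlike `match`, `search` isn't anchored — it looks for the pattern anywhere in the string.
The match spans [2:4] → 'uh'.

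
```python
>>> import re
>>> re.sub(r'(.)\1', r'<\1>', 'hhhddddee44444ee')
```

'<h>h<d><d><e><4><4>4<e>'

The backreference `\1` re-matches whatever the first group consumed, character for character.
The replacement refers to a captured group, so each match is rewritten using its own captured text.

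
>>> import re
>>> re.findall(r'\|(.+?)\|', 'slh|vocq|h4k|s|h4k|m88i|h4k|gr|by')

Because the quantifier is non-greedy, it stops expanding at the earliest point where the rest of the pattern can succeed.
Matches: at [3:9] match '|vocq|', group 1 = 'vocq'; at [12:15] match '|s|', group 1 = 's'; at [18:24] match '|m88i|', group 1 = 'm88i'; at [27:31] match '|gr|', group 1 = 'gr'.
One capturing group, so `findall` returns just the captured substring from each match — 4 in all.

['vocq', 's', 'm88i', 'gr']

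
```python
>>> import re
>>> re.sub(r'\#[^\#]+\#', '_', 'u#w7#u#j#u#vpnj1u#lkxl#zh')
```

'u_u_u_lkxl#zh'

Matches: at [1:5] → '#w7#'; at [6:9] → '#j#'; at [10:18] → '#vpnj1u#'.
Each match is replaced by '_'.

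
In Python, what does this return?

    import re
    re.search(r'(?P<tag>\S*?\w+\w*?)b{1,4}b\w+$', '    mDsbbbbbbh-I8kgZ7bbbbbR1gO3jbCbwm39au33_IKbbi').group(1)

'mDsbbbbbbh-I8kgZ7bbbbbR1gO3jbCbwm39au33_IK'

The match spans [4:49] → 'mDsbbbbbbh-I8kgZ7bbbbbR1gO3jbCbwm39au33_IKbbi'.
Captured: group 1 = 'mDsbbbbbbh-I8kgZ7bbbbbR1gO3jbCbwm39au33_IK'.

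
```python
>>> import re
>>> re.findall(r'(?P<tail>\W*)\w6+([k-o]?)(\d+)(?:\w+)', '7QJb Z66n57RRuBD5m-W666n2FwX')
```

`findall` packs the 3 group values into a tuple for every match.

[(' ', 'n', '57'), ('-', 'n', '2')]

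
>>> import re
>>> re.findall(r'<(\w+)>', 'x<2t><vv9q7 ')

['2t']

Walking the string: at [1:5] match '<2t>', group 1 = '2t'.
With a single group, `findall` returns only what that group captured — 1 item.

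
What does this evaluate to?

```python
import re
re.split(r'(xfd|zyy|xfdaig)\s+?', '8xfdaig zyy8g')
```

Because the pattern has a capturing group, `split` also inserts each captured text between the pieces.

['8', 'xfdaig', 'zyy8g']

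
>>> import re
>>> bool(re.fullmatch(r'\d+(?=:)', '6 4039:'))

`re.fullmatch` is like wrapping the pattern in `^…$` (in single-line mode).
Here the pattern can't cover the whole string, so the call returns None, and `bool(None)` is False.

False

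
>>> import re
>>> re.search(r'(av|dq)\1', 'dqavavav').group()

The backreference `\1` re-matches whatever the first group consumed, character for character.
The match spans [2:6] → 'avav'.

'avav'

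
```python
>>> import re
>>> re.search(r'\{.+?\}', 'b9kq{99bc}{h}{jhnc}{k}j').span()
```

Lazy quantifiers expand one character at a time until the remainder of the pattern can match.
The match spans [4:10] → '{99bc}'.

(4, 10)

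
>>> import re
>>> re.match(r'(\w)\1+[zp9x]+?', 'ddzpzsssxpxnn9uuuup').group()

'ddz'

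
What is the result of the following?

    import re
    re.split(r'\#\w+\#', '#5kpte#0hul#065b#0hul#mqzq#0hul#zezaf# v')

['', '0hul', '0hul', '0hul', ' v']

Matches to split on: at [0:7] → '#5kpte#'; at [11:17] → '#065b#'; at [21:27] → '#mqzq#'; at [31:38] → '#zezaf#'.
Each match becomes a cut point; 5 segments remain.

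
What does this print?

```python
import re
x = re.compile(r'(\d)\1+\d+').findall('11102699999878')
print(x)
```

['1']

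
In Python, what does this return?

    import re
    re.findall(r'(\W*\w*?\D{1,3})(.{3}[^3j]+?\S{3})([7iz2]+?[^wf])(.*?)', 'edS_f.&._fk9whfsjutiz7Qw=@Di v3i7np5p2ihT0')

[('edS', '_f.&._fk9whfsjut', 'iz', ''), ('7Qw=', '@Di v3i', '7n', '')]

With the lazy modifier that quantifier settles for the fewest repetitions that let the rest of the pattern succeed (the atoms after it are unaffected and can still be greedy).
`findall` packs the 4 group values into a tuple for every match.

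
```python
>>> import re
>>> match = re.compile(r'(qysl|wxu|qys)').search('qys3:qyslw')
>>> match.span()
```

The match spans [0:3] → 'qys'.

(0, 3)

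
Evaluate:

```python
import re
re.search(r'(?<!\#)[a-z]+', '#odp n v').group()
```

'dp'

Because the assertion is negative and zero-width, positions next to the forbidden text are skipped.
The match spans [2:4] → 'dp'.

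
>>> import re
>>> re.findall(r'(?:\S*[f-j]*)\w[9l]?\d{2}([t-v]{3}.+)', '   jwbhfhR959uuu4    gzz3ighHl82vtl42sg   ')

One capturing group, so `findall` returns just the captured substring from the one match — 1 in all.

['uuu4    gzz3ighHl82vtl42sg   ']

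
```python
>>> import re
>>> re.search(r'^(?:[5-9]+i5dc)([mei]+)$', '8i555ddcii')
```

The pattern matches anchored at the start of the string; then one or more of a character in [5-9], then the literal 'i5', then the literal 'dc' (non-capturing group); then one or more of one of [mei] (captured); then anchored at the end.
`re.search` scans for the first position where the pattern succeeds.
Here the pattern never matches, so the call returns None.

None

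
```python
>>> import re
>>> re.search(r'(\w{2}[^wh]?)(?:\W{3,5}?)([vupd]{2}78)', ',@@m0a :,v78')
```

The pattern matches exactly 2 of a word character, then optionally any character except [wh] (captured); then 3 to 5 of a non-word character (lazy) (non-capturing group); then exactly 2 of one of [vupd], then the literal '78' (captured).
`re.search` tries every starting position until one works.
Here the pattern never matches, so the call returns None.

None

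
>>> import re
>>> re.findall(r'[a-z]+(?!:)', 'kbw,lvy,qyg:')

['kbw', 'lvy', 'qy']

`(?!…)`/`(?<!…)` only lets a position through if the neighbouring text does NOT match; no characters are consumed.
Matches: at [0:3] → 'kbw'; at [4:7] → 'lvy'; at [8:10] → 'qy'.
`findall` yields the raw match text (3 of them) because the pattern has no groups.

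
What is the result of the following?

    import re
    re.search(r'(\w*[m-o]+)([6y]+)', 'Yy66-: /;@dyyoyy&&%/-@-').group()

The pattern matches zero or more of a word character, then one or more of a character in [m-o] (captured); then one or more of one of [6y] (captured).
The match spans [10:16] → 'dyyoyy'.

'dyyoyy'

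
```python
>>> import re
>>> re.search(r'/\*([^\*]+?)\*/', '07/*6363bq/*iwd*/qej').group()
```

Unlike `match`, `search` isn't anchored — it looks for the pattern anywhere in the string.
The match spans [10:17] → '/*iwd*/'.
Captured: group 1 = 'iwd'.

'/*iwd*/'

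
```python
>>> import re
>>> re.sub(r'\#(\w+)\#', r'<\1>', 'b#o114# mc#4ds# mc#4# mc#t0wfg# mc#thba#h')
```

'b<o114> mc<4ds> mc<4> mc<t0wfg> mc<thba>h'

Matches: at [1:7] → '#o114#'; at [10:15] → '#4ds#'; at [18:21] → '#4#'; at [24:31] → '#t0wfg#'; at [34:40] → '#thba#'.
`\1` in the replacement pulls in group 1's text for each match.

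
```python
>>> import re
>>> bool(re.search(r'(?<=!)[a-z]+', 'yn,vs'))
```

False

The lookaround is zero-width — it requires the adjacent text to match without consuming it, so the asserted text isn't part of the match.
`re.search` scans for the first position where the pattern succeeds.
Here no position works, so the call returns None, and `bool(None)` is False.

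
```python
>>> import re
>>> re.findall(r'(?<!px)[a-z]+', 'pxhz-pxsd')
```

The negative lookahead/lookbehind blocks any match where the forbidden context is present.
Matches: at [0:4] → 'pxhz'; at [5:9] → 'pxsd'.
With no groups in the pattern, `findall` gives back each whole match — 2 here.

['pxhz', 'pxsd']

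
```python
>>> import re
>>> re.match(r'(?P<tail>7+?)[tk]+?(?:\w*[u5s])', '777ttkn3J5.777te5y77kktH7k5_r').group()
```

'777ttkn3J5'

`match` is anchored at position 0; if the pattern doesn't fit there, it returns None.
The match spans [0:10] → '777ttkn3J5'.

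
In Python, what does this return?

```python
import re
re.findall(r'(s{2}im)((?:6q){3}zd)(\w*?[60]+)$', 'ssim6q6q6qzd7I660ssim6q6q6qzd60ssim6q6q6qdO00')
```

The pattern matches exactly 2 of a literal 's', then the literal 'im' (captured); then the literal '6q' repeated 3 times, then the literal 'zd' (captured); then zero or more of a word character (lazy), then one or more of one of [60] (captured); then anchored at the end.
Scanning left to right: at [0:45] match 'ssim6q6q6qzd7I660ssim6q6q6qzd60ssim6q6q6qdO00', groups = ('ssim', '6q6q6qzd', '7I660ssim6q6q6qzd60ssim6q6q6qdO00').
Multiple groups make `findall` return tuples — one 3-tuple for the one match.

[('ssim', '6q6q6qzd', '7I660ssim6q6q6qzd60ssim6q6q6qdO00')]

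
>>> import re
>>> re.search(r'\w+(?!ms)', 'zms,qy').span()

A negative assertion filters positions out without eating any characters.
Unlike `match`, `search` isn't anchored — it looks for the pattern anywhere in the string.
The match spans [0:3] → 'zms'.

(0, 3)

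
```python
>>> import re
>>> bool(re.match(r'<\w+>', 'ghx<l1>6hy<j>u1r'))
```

False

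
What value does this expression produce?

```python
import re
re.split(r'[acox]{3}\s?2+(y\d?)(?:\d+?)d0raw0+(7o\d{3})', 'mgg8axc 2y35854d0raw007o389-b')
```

Because the pattern has a capturing group, `split` also inserts each captured text between the pieces.

['mgg8', 'y3', '7o389', '-b']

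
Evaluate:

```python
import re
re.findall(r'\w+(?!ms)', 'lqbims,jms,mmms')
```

`(?!…)`/`(?<!…)` only lets a position through if the neighbouring text does NOT match; no characters are consumed.
Matches: at [0:6] → 'lqbims'; at [7:10] → 'jms'; at [11:15] → 'mmms'.
Since nothing is captured, `findall` lists the 3 matched substrings directly.

['lqbims', 'jms', 'mmms']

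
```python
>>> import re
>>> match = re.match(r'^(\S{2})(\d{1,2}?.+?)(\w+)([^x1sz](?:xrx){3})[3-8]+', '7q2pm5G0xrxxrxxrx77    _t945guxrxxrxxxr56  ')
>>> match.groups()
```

('7q', '2p', 'm5G', '0xrxxrxxrx')

The match spans [0:19] → '7q2pm5G0xrxxrxxrx77'.
Captured: group 1 = '7q', group 2 = '2p', group 3 = 'm5G', group 4 = '0xrxxrxxrx'.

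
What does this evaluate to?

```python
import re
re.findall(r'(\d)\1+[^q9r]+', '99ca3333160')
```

['9']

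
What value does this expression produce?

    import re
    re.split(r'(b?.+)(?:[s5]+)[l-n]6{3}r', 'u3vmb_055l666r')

With a capturing group present, the delimiter's captured portion is kept in the result list.

['', 'u3vmb_05', '']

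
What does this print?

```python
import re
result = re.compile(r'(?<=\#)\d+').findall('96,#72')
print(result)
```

['72']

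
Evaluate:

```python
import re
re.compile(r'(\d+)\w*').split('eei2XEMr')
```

This matches one or more of a digit (captured); then zero or more of a word character.
Matches to split on: at [3:8] → '2XEMr'.
The group in the pattern means `split` returns the separators' captures alongside the pieces.

['eei', '2', '']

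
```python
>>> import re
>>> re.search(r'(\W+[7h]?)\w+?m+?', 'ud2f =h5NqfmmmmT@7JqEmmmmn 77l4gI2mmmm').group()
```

' =h5Nqfm'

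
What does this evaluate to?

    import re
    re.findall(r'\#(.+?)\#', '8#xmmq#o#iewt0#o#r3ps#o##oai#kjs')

Lazy quantifiers expand one character at a time until the remainder of the pattern can match.
Walking the string: at [1:7] match '#xmmq#', group 1 = 'xmmq'; at [8:15] match '#iewt0#', group 1 = 'iewt0'; at [16:22] match '#r3ps#', group 1 = 'r3ps'; at [23:29] match '##oai#', group 1 = '#oai'.
One capturing group, so `findall` returns just the captured substring from each match — 4 in all.

['xmmq', 'iewt0', 'r3ps', '#oai']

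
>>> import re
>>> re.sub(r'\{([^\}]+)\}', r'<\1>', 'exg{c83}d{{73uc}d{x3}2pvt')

'exg<c83>d<{73uc>d<x3>2pvt'

The replacement refers to a captured group, so each match is rewritten using its own captured text.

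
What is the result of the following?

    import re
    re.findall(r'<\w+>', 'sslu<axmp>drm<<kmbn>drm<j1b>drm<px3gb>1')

['<axmp>', '<kmbn>', '<j1b>', '<px3gb>']

Matches: at [4:10] → '<axmp>'; at [14:20] → '<kmbn>'; at [23:28] → '<j1b>'; at [31:38] → '<px3gb>'.
With no groups in the pattern, `findall` gives back each whole match — 4 here.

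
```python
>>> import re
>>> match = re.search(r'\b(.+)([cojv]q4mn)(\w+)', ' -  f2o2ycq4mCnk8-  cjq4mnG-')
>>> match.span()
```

(4, 27)

Pattern: a word boundary (`\b`, zero-width); then one or more of any character (captured); then one of [cojv], then the literal 'q4', then the literal 'mn' (captured); then one or more of a word character (captured).
`re.search` tries every starting position until one works.
The match spans [4:27] → 'f2o2ycq4mCnk8-  cjq4mnG'.
Captured: group 1 = 'f2o2ycq4mCnk8-  c', group 2 = 'jq4mn', group 3 = 'G'.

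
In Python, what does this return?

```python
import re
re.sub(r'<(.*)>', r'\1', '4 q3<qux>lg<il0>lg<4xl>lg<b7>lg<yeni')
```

Matches: at [4:29] → '<qux>lg<il0>lg<4xl>lg<b7>'.
Each match is replaced using the text its own group 1 captured.

'4 q3qux>lg<il0>lg<4xl>lg<b7lg<yeni'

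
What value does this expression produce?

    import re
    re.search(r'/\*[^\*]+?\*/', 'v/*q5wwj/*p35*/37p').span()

The match spans [8:15] → '/*p35*/'.

(8, 15)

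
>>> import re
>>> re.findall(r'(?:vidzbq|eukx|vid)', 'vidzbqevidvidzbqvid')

['vidzbq', 'vid', 'vidzbq', 'vid']

Alternation tries branches left to right and keeps the first one that lets the overall match succeed at that position.
Scanning left to right: at [0:6] → 'vidzbq'; at [7:10] → 'vid'; at [10:16] → 'vidzbq'; at [16:19] → 'vid'.
`findall` yields the raw match text (4 of them) because the pattern has no groups.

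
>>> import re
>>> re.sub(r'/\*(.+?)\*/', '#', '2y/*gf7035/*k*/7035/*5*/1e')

With the lazy modifier that quantifier settles for the fewest repetitions that let the rest of the pattern succeed (the atoms after it are unaffected and can still be greedy).
Every occurrence is swapped for '#'.

'2y#7035#1e'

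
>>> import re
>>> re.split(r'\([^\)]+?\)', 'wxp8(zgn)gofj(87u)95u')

Each match becomes a cut point; 3 segments remain.

['wxp8', 'gofj', '95u']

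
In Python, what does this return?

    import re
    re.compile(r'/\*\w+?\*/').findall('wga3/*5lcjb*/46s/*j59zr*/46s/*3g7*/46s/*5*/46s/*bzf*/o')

Walking the string: at [4:13] → '/*5lcjb*/'; at [16:25] → '/*j59zr*/'; at [28:35] → '/*3g7*/'; at [38:43] → '/*5*/'; at [46:53] → '/*bzf*/'.
`findall` yields the raw match text (5 of them) because the pattern has no groups.

['/*5lcjb*/', '/*j59zr*/', '/*3g7*/', '/*5*/', '/*bzf*/']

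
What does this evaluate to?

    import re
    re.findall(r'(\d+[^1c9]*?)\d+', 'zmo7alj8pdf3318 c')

This matches one or more of a digit, then zero or more of any character except [1c9] (lazy) (captured); then one or more of a digit.
Scanning left to right: at [3:8] match '7alj8', group 1 = '7alj'; at [11:15] match '3318', group 1 = '331'.
With a single group, `findall` returns only what that group captured — 2 items.

['7alj', '331']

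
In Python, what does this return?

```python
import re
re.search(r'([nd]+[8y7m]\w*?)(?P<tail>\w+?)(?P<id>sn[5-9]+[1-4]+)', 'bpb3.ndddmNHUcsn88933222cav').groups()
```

('ndddm', 'NHUc', 'sn88933222')

This matches one or more of one of [nd], then one of [8y7m], then zero or more of a word character (lazy) (captured); then one or more of a word character (lazy) (captured as 'tail'); then the literal 'sn', then one or more of a character in [5-9], then one or more of a character in [1-4] (captured as 'id').
Because the quantifier is non-greedy, it stops expanding at the earliest point where the rest of the pattern can succeed.
`re.search` scans for the first position where the pattern succeeds.
The match spans [5:24] → 'ndddmNHUcsn88933222'.
Captured: group 1 = 'ndddm', group 2 = 'NHUc', group 3 = 'sn88933222'.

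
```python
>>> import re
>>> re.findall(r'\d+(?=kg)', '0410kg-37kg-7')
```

['0410', '37']

The positive lookaround only admits positions where the adjacent text matches; those characters stay outside the span.
`findall` yields the raw match text (2 of them) because the pattern has no groups.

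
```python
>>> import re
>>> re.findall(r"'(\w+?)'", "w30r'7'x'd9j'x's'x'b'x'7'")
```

['7', 'd9j', 's', 'b', '7']

Walking the string: at [4:7] match "'7'", group 1 = '7'; at [8:13] match "'d9j'", group 1 = 'd9j'; at [14:17] match "'s'", group 1 = 's'; at [18:21] match "'b'", group 1 = 'b'; at [22:25] match "'7'", group 1 = '7'.
Because there's exactly one group, `findall` drops the full match and keeps group 1 from each hit.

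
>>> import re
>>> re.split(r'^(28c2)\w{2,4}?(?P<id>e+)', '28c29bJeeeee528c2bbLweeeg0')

With a capturing group present, the delimiter's captured portion is kept in the result list.

['', '28c2', 'eeeee', '528c2bbLweeeg0']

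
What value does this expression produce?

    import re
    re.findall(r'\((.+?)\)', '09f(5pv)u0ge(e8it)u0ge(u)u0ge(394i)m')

With the lazy modifier that quantifier settles for the fewest repetitions that let the rest of the pattern succeed (the atoms after it are unaffected and can still be greedy).
Matches: at [3:8] match '(5pv)', group 1 = '5pv'; at [12:18] match '(e8it)', group 1 = 'e8it'; at [22:25] match '(u)', group 1 = 'u'; at [29:35] match '(394i)', group 1 = '394i'.
With a single group, `findall` returns only what that group captured — 4 items.

['5pv', 'e8it', 'u', '394i']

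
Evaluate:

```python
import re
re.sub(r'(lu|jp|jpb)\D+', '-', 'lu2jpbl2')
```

Matches: at [3:7] → 'jpbl'.
Every occurrence is swapped for '-'.

'lu2-2'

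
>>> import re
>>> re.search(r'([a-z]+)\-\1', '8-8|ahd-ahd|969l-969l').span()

After group 1 captures some text, `\1` only succeeds where that same text appears again.
The match spans [4:11] → 'ahd-ahd'.

(4, 11)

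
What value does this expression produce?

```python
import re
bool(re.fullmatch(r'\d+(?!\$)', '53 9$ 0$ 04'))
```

False

The negative lookahead/lookbehind blocks any match where the forbidden context is present.
`re.fullmatch` is like wrapping the pattern in `^…$` (in single-line mode).
Here the pattern can't cover the whole string, so the call returns None, and `bool(None)` is False.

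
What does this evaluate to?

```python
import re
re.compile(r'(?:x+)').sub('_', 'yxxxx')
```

This matches one or more of a literal 'x' (non-capturing group).
Matches: at [1:5] → 'xxxx'.
Every occurrence is swapped for '_'.

'y_'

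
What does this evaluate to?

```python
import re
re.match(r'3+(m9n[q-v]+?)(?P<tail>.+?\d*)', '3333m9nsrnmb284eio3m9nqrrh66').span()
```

(0, 9)

The pattern matches one or more of a literal '3'; then the literal 'm9n', then one or more of a character in [q-v] (lazy) (captured); then one or more of any character (lazy), then zero or more of a digit (captured as 'tail').
With the lazy modifier that quantifier settles for the fewest repetitions that let the rest of the pattern succeed (the atoms after it are unaffected and can still be greedy).
`re.match` only tries the pattern at the start of the string.
The match spans [0:9] → '3333m9nsr'.
Captured: group 1 = 'm9ns', group 2 = 'r'.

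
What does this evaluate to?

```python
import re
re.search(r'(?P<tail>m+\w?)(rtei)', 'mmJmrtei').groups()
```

Pattern: one or more of a literal 'm', then optionally a word character (captured as 'tail'); then the literal 'rt', then the literal 'ei' (captured).
Unlike `match`, `search` isn't anchored — it looks for the pattern anywhere in the string.
The match spans [3:8] → 'mrtei'.
Captured: group 1 = 'm', group 2 = 'rtei'.

('m', 'rtei')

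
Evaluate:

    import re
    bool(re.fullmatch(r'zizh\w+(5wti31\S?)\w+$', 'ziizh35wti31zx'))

False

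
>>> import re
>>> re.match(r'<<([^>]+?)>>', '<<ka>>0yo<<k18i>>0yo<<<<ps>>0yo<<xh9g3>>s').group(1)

'ka'

`re.match` won't scan ahead — the pattern has to work from the very first character.
The match spans [0:6] → '<<ka>>'.
Captured: group 1 = 'ka'.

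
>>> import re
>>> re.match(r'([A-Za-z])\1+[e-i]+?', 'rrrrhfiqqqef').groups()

('r',)

A backreference is literal: `\1` must see the identical characters the first group matched.
With `match`, the pattern is implicitly anchored at the beginning.
The match spans [0:5] → 'rrrrh'.
Captured: group 1 = 'r'.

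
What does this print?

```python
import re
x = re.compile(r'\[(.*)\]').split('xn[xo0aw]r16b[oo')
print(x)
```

Matches to split on: at [2:9] → '[xo0aw]'.
With a capturing group present, the delimiter's captured portion is kept in the result list.

['xn', 'xo0aw', 'r16b[oo']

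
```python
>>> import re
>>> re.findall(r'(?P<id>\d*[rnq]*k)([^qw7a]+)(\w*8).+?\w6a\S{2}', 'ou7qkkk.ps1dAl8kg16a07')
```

This matches zero or more of a digit, then zero or more of one of [rnq], then the literal 'k' (captured as 'id'); then one or more of any character except [qw7a] (captured); then zero or more of a word character, then the literal '8' (captured); then one or more of any character (lazy); then a word character, then the literal '6a', then exactly 2 of a non-whitespace character.
Matches: at [2:22] match '7qkkk.ps1dAl8kg16a07', groups = ('7qk', 'kk.ps1dAl', '8').
With 3 capturing groups, `findall` returns a 3-tuple per match.

[('7qk', 'kk.ps1dAl', '8')]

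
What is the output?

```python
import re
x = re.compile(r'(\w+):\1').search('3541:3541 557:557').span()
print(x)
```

(0, 9)

`\1` is not a pattern — it's the concrete string captured by group 1, re-applied verbatim.
`re.search` tries every starting position until one works.
The match spans [0:9] → '3541:3541'.
Captured: group 1 = '3541'.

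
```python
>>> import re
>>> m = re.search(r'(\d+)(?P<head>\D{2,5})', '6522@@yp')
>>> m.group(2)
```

'@@yp'

Pattern: one or more of a digit (captured); then 2 to 5 of a non-digit (captured as 'head').
`search` walks the string left to right and returns the first match it finds.
The match spans [0:8] → '6522@@yp'.
Captured: group 1 = '6522', group 2 = '@@yp'.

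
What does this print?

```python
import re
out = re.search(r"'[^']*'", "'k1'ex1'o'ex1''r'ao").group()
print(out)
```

'k1'

The match spans [0:4] → "'k1'".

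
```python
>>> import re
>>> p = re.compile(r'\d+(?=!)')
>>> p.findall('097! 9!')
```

Lookahead/lookbehind check context without consuming it, so the matched span excludes the asserted characters.
Matches: at [0:3] → '097'; at [5:6] → '9'.
No capturing groups, so `findall` returns the 2 full match strings.

['097', '9']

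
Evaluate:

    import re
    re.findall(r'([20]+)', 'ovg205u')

['20']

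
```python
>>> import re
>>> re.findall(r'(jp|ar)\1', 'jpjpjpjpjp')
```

['jp', 'jp']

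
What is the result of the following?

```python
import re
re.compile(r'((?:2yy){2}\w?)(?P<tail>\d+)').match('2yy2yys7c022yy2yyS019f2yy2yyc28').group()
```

With `match`, the pattern is implicitly anchored at the beginning.
The match spans [0:8] → '2yy2yys7'.

'2yy2yys7'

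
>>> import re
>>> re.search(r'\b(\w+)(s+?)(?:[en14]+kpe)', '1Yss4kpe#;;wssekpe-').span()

The pattern matches a word boundary (`\b`, zero-width); then one or more of a word character (captured); then one or more of a literal 's' (lazy) (captured); then one or more of one of [en14], then the literal 'kpe' (non-capturing group).
The match spans [0:8] → '1Yss4kpe'.

(0, 8)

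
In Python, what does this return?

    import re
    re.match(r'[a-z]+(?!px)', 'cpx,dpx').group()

'cpx'

The negative lookaround is zero-width — it rules out positions where the adjacent text would match, without consuming anything.
With `match`, the pattern is implicitly anchored at the beginning.
The match spans [0:3] → 'cpx'.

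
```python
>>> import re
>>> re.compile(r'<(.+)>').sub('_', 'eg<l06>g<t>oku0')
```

'eg_oku0'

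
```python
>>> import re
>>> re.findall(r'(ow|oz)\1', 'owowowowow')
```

`\1` has to match the exact text group 1 already captured.
`findall` collects group 1 from each match (2 total).

['ow', 'ow']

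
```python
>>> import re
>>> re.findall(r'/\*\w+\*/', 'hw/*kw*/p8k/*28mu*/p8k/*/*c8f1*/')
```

Matches: at [2:8] → '/*kw*/'; at [11:19] → '/*28mu*/'; at [24:32] → '/*c8f1*/'.
Since nothing is captured, `findall` lists the 3 matched substrings directly.

['/*kw*/', '/*28mu*/', '/*c8f1*/']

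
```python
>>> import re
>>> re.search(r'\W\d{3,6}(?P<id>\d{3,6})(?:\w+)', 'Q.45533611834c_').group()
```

'.45533611834c_'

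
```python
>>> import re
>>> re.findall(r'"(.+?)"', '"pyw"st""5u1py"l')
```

['pyw', '"5u1py']

A `+?`/`*?`/`{m,n}?` starts at its minimum and grows only as far as needed for what follows to match.
Walking the string: at [0:5] match '"pyw"', group 1 = 'pyw'; at [7:15] match '""5u1py"', group 1 = '"5u1py'.
`findall` collects group 1 from each match (2 total).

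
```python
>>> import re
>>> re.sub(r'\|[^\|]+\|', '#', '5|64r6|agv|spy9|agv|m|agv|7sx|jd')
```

'5#agv#agv#agv#jd'

Matches: at [1:7] → '|64r6|'; at [10:16] → '|spy9|'; at [19:22] → '|m|'; at [25:30] → '|7sx|'.
Every occurrence is swapped for '#'.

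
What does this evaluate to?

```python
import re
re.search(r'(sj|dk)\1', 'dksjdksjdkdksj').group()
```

A backreference is literal: `\1` must see the identical characters the first group matched.
The match spans [8:12] → 'dkdk'.

'dkdk'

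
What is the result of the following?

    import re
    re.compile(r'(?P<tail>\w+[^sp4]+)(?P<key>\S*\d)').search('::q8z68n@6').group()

'q8z68n@6'

Pattern: one or more of a word character, then one or more of any character except [sp4] (captured as 'tail'); then zero or more of a non-whitespace character, then a digit (captured as 'key').
`re.search` tries every starting position until one works.
The match spans [2:10] → 'q8z68n@6'.
Captured: group 1 = 'q8z68n@', group 2 = '6'.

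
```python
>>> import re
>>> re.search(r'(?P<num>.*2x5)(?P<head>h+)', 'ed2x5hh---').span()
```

(0, 7)

This matches zero or more of any character, then the literal '2x5' (captured as 'num'); then one or more of a literal 'h' (captured as 'head').
`search` walks the string left to right and returns the first match it finds.
The match spans [0:7] → 'ed2x5hh'.
Captured: group 1 = 'ed2x5', group 2 = 'hh'.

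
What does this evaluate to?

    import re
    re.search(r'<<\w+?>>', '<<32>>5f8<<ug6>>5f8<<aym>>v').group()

'<<32>>'

Unlike `match`, `search` isn't anchored — it looks for the pattern anywhere in the string.
The match spans [0:6] → '<<32>>'.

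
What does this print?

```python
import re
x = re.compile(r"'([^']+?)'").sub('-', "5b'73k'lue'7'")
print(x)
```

5b-lue-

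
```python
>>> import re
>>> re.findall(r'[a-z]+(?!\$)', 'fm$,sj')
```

['f', 'sj']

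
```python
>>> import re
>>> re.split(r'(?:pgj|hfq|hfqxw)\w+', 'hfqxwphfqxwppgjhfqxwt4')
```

['', '']

Splitting on the pattern gives 2 pieces.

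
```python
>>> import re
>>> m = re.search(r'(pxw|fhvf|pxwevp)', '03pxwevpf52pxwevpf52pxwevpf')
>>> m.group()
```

Branches in `(...|...)` are attempted left-to-right; the first branch that allows the whole pattern to succeed is taken.
`re.search` scans for the first position where the pattern succeeds.
The match spans [2:5] → 'pxw'.
Captured: group 1 = 'pxw'.

'pxw'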